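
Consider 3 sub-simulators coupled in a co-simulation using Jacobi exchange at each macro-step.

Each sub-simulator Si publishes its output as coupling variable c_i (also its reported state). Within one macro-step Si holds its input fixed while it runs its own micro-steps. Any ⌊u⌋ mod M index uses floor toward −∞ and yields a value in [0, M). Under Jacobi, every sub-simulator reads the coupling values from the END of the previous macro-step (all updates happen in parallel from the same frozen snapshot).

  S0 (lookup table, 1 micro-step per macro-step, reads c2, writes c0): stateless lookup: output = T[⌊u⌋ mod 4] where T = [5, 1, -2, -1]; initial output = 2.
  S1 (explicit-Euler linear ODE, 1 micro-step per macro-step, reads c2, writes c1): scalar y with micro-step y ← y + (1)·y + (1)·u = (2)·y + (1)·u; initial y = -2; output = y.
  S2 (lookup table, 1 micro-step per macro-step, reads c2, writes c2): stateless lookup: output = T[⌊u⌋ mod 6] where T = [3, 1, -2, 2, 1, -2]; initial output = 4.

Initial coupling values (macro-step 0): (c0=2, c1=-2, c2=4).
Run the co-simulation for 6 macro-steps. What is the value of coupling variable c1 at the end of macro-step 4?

macro 1: S0 reads c2=4 → after 1×micro: 5; S1 reads c2=4 → after 1×micro: 0; S2 reads c2=4 → after 1×micro: 1 ⇒ (c0=5, c1=0, c2=1)
macro 2: S0 reads c2=1 → after 1×micro: 1; S1 reads c2=1 → after 1×micro: 1; S2 reads c2=1 → after 1×micro: 1 ⇒ (c0=1, c1=1, c2=1)
macro 3: S0 reads c2=1 → after 1×micro: 1; S1 reads c2=1 → after 1×micro: 3; S2 reads c2=1 → after 1×micro: 1 ⇒ (c0=1, c1=3, c2=1)
macro 4: S0 reads c2=1 → after 1×micro: 1; S1 reads c2=1 → after 1×micro: 7; S2 reads c2=1 → after 1×micro: 1 ⇒ (c0=1, c1=7, c2=1)
macro 5: S0 reads c2=1 → after 1×micro: 1; S1 reads c2=1 → after 1×micro: 15; S2 reads c2=1 → after 1×micro: 1 ⇒ (c0=1, c1=15, c2=1)
macro 6: S0 reads c2=1 → after 1×micro: 1; S1 reads c2=1 → after 1×micro: 31; S2 reads c2=1 → after 1×micro: 1 ⇒ (c0=1, c1=31, c2=1)

c1 at macro-step 4 = 7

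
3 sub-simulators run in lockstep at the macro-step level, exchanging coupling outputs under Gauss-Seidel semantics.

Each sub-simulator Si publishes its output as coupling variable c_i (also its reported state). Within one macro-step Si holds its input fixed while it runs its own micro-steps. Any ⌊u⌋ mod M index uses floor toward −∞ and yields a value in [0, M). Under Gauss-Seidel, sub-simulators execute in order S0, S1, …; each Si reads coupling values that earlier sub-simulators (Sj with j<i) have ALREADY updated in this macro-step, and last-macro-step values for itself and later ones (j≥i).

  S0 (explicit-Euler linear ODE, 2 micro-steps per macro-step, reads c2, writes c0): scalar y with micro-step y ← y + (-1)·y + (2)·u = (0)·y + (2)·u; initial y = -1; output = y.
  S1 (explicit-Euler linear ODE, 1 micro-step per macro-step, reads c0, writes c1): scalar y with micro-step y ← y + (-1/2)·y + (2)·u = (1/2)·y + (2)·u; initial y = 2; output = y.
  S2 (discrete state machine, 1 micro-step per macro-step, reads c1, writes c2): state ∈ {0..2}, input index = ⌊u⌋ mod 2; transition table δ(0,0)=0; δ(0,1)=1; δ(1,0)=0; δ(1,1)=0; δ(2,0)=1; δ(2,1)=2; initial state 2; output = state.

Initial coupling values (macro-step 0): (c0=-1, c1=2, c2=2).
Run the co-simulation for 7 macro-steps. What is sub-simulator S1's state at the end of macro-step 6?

S1 state at macro-step 6 = 105/32

macro 1: S0 reads c2=2 → after 2×micro: 4; S1 reads c0=4 → after 1×micro: 9; S2 reads c1=9 → after 1×micro: 2 ⇒ (c0=4, c1=9, c2=2)
macro 2: S0 reads c2=2 → after 2×micro: 4; S1 reads c0=4 → after 1×micro: 25/2; S2 reads c1=25/2 → after 1×micro: 1 ⇒ (c0=4, c1=25/2, c2=1)
macro 3: S0 reads c2=1 → after 2×micro: 2; S1 reads c0=2 → after 1×micro: 41/4; S2 reads c1=41/4 → after 1×micro: 0 ⇒ (c0=2, c1=41/4, c2=0)
macro 4: S0 reads c2=0 → after 2×micro: 0; S1 reads c0=0 → after 1×micro: 41/8; S2 reads c1=41/8 → after 1×micro: 1 ⇒ (c0=0, c1=41/8, c2=1)
macro 5: S0 reads c2=1 → after 2×micro: 2; S1 reads c0=2 → after 1×micro: 105/16; S2 reads c1=105/16 → after 1×micro: 0 ⇒ (c0=2, c1=105/16, c2=0)
macro 6: S0 reads c2=0 → after 2×micro: 0; S1 reads c0=0 → after 1×micro: 105/32; S2 reads c1=105/32 → after 1×micro: 1 ⇒ (c0=0, c1=105/32, c2=1)
macro 7: S0 reads c2=1 → after 2×micro: 2; S1 reads c0=2 → after 1×micro: 361/64; S2 reads c1=361/64 → after 1×micro: 0 ⇒ (c0=2, c1=361/64, c2=0)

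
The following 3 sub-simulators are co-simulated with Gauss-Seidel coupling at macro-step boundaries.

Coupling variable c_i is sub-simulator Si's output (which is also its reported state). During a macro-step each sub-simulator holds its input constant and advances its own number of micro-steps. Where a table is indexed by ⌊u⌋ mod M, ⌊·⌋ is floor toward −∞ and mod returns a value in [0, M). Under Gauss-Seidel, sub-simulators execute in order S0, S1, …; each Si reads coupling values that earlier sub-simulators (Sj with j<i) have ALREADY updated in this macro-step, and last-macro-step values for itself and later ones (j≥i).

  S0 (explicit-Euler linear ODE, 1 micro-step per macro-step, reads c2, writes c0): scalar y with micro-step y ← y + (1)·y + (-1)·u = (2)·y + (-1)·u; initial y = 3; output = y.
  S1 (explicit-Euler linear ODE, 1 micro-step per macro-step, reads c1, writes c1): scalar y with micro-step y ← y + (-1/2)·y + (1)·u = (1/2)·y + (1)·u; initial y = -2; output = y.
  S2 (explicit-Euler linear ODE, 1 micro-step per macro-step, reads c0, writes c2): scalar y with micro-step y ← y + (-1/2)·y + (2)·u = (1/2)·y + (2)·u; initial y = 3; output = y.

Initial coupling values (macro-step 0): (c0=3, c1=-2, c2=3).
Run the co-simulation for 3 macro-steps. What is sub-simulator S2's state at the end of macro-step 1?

S2 state at macro-step 1 = 15/2

macro 1: S0 reads c2=3 → after 1×micro: 3; S1 reads c1=-2 → after 1×micro: -3; S2 reads c0=3 → after 1×micro: 15/2 ⇒ (c0=3, c1=-3, c2=15/2)
macro 2: S0 reads c2=15/2 → after 1×micro: -3/2; S1 reads c1=-3 → after 1×micro: -9/2; S2 reads c0=-3/2 → after 1×micro: 3/4 ⇒ (c0=-3/2, c1=-9/2, c2=3/4)
macro 3: S0 reads c2=3/4 → after 1×micro: -15/4; S1 reads c1=-9/2 → after 1×micro: -27/4; S2 reads c0=-15/4 → after 1×micro: -57/8 ⇒ (c0=-15/4, c1=-27/4, c2=-57/8)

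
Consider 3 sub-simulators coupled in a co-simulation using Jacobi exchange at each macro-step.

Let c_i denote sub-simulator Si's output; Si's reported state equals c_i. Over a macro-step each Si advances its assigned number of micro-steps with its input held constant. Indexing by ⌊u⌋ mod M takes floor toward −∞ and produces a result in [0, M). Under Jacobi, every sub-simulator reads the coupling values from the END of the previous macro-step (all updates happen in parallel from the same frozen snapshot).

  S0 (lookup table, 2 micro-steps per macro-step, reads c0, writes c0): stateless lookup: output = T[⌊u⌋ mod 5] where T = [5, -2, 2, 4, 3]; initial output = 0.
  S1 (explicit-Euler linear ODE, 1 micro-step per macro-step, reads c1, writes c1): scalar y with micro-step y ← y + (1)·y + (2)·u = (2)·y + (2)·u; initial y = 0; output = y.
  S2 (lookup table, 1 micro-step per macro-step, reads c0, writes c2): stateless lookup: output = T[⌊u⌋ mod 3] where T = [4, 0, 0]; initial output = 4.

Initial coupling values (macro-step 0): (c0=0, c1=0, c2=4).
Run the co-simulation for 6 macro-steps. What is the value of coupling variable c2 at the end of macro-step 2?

macro 1: S0 reads c0=0 → after 2×micro: 5; S1 reads c1=0 → after 1×micro: 0; S2 reads c0=0 → after 1×micro: 4 ⇒ (c0=5, c1=0, c2=4)
macro 2: S0 reads c0=5 → after 2×micro: 5; S1 reads c1=0 → after 1×micro: 0; S2 reads c0=5 → after 1×micro: 0 ⇒ (c0=5, c1=0, c2=0)
macro 3: S0 reads c0=5 → after 2×micro: 5; S1 reads c1=0 → after 1×micro: 0; S2 reads c0=5 → after 1×micro: 0 ⇒ (c0=5, c1=0, c2=0)
macro 4: S0 reads c0=5 → after 2×micro: 5; S1 reads c1=0 → after 1×micro: 0; S2 reads c0=5 → after 1×micro: 0 ⇒ (c0=5, c1=0, c2=0)
macro 5: S0 reads c0=5 → after 2×micro: 5; S1 reads c1=0 → after 1×micro: 0; S2 reads c0=5 → after 1×micro: 0 ⇒ (c0=5, c1=0, c2=0)
macro 6: S0 reads c0=5 → after 2×micro: 5; S1 reads c1=0 → after 1×micro: 0; S2 reads c0=5 → after 1×micro: 0 ⇒ (c0=5, c1=0, c2=0)

c2 at macro-step 2 = 0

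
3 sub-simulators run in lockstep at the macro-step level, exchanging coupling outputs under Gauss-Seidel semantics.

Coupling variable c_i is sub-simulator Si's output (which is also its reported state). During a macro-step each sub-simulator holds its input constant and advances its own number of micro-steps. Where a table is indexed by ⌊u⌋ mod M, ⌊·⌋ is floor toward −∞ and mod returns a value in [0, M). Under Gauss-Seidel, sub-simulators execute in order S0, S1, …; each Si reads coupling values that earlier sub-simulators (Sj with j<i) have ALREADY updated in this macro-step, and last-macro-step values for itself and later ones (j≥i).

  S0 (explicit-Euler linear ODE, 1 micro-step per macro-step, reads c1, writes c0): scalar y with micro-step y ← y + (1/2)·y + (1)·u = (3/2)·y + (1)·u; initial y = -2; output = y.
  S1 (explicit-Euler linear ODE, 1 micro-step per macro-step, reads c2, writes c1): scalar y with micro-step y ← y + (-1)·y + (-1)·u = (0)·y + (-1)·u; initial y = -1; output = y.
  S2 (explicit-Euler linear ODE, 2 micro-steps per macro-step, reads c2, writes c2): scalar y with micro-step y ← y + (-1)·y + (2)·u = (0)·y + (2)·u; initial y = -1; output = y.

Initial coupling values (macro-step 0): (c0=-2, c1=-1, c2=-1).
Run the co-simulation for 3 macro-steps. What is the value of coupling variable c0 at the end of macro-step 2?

c0 at macro-step 2 = -5

macro 1: S0 reads c1=-1 → after 1×micro: -4; S1 reads c2=-1 → after 1×micro: 1; S2 reads c2=-1 → after 2×micro: -2 ⇒ (c0=-4, c1=1, c2=-2)
macro 2: S0 reads c1=1 → after 1×micro: -5; S1 reads c2=-2 → after 1×micro: 2; S2 reads c2=-2 → after 2×micro: -4 ⇒ (c0=-5, c1=2, c2=-4)
macro 3: S0 reads c1=2 → after 1×micro: -11/2; S1 reads c2=-4 → after 1×micro: 4; S2 reads c2=-4 → after 2×micro: -8 ⇒ (c0=-11/2, c1=4, c2=-8)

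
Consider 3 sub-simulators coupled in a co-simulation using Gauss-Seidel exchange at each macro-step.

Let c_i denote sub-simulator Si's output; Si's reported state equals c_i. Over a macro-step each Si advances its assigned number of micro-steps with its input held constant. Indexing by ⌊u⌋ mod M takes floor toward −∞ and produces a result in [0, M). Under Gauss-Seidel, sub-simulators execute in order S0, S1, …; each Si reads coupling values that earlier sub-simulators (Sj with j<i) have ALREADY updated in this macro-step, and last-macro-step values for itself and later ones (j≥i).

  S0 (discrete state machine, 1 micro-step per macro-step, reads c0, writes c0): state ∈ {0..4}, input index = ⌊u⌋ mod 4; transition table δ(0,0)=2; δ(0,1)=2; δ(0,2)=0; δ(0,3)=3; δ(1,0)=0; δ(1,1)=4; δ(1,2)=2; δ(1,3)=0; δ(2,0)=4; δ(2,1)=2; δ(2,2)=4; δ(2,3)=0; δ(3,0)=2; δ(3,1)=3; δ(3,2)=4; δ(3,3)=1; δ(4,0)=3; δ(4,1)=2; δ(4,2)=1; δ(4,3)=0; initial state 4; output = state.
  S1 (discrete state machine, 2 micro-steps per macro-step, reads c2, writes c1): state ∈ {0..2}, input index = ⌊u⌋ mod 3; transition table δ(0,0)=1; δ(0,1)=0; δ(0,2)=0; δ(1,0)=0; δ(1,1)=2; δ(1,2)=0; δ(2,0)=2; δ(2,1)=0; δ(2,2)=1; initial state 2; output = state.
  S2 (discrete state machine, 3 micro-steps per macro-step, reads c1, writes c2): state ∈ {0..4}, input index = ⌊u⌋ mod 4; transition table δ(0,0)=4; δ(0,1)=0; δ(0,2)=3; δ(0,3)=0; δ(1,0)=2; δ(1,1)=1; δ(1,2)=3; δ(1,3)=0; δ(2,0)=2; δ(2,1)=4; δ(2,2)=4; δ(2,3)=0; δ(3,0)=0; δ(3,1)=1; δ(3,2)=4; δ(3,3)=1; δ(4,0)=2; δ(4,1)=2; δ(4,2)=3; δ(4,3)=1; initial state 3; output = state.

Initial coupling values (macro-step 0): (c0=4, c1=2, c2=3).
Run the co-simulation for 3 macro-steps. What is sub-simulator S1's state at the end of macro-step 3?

S1 state at macro-step 3 = 0

macro 1: S0 reads c0=4 → after 1×micro: 3; S1 reads c2=3 → after 2×micro: 2; S2 reads c1=2 → after 3×micro: 4 ⇒ (c0=3, c1=2, c2=4)
macro 2: S0 reads c0=3 → after 1×micro: 1; S1 reads c2=4 → after 2×micro: 0; S2 reads c1=0 → after 3×micro: 2 ⇒ (c0=1, c1=0, c2=2)
macro 3: S0 reads c0=1 → after 1×micro: 4; S1 reads c2=2 → after 2×micro: 0; S2 reads c1=0 → after 3×micro: 2 ⇒ (c0=4, c1=0, c2=2)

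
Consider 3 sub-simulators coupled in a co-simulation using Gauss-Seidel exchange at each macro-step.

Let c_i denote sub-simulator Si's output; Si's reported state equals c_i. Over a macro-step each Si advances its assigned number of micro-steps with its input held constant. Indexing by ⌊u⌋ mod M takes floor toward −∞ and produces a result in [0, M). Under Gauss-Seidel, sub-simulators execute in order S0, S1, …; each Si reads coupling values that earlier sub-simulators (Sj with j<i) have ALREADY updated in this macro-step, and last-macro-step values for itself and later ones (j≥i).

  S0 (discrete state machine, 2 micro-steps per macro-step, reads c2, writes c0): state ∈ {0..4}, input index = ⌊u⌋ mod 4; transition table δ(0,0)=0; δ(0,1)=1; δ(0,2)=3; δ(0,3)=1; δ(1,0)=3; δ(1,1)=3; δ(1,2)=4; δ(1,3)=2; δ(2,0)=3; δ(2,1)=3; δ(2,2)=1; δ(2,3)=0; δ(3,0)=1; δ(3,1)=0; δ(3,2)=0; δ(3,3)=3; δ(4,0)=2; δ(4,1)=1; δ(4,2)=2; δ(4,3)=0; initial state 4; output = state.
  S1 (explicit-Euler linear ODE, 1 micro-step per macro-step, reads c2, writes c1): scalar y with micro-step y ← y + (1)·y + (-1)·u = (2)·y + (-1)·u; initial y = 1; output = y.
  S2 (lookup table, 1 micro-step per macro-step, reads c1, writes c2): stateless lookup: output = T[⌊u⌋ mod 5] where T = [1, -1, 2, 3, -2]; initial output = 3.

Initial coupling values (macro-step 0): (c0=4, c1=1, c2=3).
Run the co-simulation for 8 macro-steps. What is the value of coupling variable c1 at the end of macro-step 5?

c1 at macro-step 5 = -1

macro 1: S0 reads c2=3 → after 2×micro: 1; S1 reads c2=3 → after 1×micro: -1; S2 reads c1=-1 → after 1×micro: -2 ⇒ (c0=1, c1=-1, c2=-2)
macro 2: S0 reads c2=-2 → after 2×micro: 2; S1 reads c2=-2 → after 1×micro: 0; S2 reads c1=0 → after 1×micro: 1 ⇒ (c0=2, c1=0, c2=1)
macro 3: S0 reads c2=1 → after 2×micro: 0; S1 reads c2=1 → after 1×micro: -1; S2 reads c1=-1 → after 1×micro: -2 ⇒ (c0=0, c1=-1, c2=-2)
macro 4: S0 reads c2=-2 → after 2×micro: 0; S1 reads c2=-2 → after 1×micro: 0; S2 reads c1=0 → after 1×micro: 1 ⇒ (c0=0, c1=0, c2=1)
macro 5: S0 reads c2=1 → after 2×micro: 3; S1 reads c2=1 → after 1×micro: -1; S2 reads c1=-1 → after 1×micro: -2 ⇒ (c0=3, c1=-1, c2=-2)
macro 6: S0 reads c2=-2 → after 2×micro: 3; S1 reads c2=-2 → after 1×micro: 0; S2 reads c1=0 → after 1×micro: 1 ⇒ (c0=3, c1=0, c2=1)
macro 7: S0 reads c2=1 → after 2×micro: 1; S1 reads c2=1 → after 1×micro: -1; S2 reads c1=-1 → after 1×micro: -2 ⇒ (c0=1, c1=-1, c2=-2)
macro 8: S0 reads c2=-2 → after 2×micro: 2; S1 reads c2=-2 → after 1×micro: 0; S2 reads c1=0 → after 1×micro: 1 ⇒ (c0=2, c1=0, c2=1)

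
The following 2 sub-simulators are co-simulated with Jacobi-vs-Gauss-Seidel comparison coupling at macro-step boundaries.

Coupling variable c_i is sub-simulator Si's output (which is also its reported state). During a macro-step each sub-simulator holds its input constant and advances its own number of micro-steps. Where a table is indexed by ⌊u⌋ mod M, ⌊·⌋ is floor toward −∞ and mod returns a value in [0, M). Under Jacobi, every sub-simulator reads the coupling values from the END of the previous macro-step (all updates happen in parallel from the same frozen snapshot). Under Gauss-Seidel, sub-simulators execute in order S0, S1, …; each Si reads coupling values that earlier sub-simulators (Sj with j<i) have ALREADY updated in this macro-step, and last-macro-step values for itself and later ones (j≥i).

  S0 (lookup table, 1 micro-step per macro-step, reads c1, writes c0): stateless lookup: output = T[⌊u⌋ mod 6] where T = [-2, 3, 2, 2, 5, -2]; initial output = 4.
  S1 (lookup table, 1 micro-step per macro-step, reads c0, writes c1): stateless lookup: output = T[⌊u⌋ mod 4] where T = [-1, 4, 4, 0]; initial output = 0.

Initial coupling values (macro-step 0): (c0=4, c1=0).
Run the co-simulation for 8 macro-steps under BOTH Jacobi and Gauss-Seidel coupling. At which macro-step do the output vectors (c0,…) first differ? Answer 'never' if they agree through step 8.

[Jacobi] macro 1: S0 reads c1=0 → after 1×micro: -2; S1 reads c0=4 → after 1×micro: -1 ⇒ (c0=-2, c1=-1)
[Jacobi] macro 2: S0 reads c1=-1 → after 1×micro: -2; S1 reads c0=-2 → after 1×micro: 4 ⇒ (c0=-2, c1=4)
[Jacobi] macro 3: S0 reads c1=4 → after 1×micro: 5; S1 reads c0=-2 → after 1×micro: 4 ⇒ (c0=5, c1=4)
[Jacobi] macro 4: S0 reads c1=4 → after 1×micro: 5; S1 reads c0=5 → after 1×micro: 4 ⇒ (c0=5, c1=4)
[Jacobi] macro 5: S0 reads c1=4 → after 1×micro: 5; S1 reads c0=5 → after 1×micro: 4 ⇒ (c0=5, c1=4)
[Jacobi] macro 6: S0 reads c1=4 → after 1×micro: 5; S1 reads c0=5 → after 1×micro: 4 ⇒ (c0=5, c1=4)
[Jacobi] macro 7: S0 reads c1=4 → after 1×micro: 5; S1 reads c0=5 → after 1×micro: 4 ⇒ (c0=5, c1=4)
[Jacobi] macro 8: S0 reads c1=4 → after 1×micro: 5; S1 reads c0=5 → after 1×micro: 4 ⇒ (c0=5, c1=4)
[Gauss-Seidel] macro 1: S0 reads c1=0 → after 1×micro: -2; S1 reads c0=-2 → after 1×micro: 4 ⇒ (c0=-2, c1=4)
[Gauss-Seidel] macro 2: S0 reads c1=4 → after 1×micro: 5; S1 reads c0=5 → after 1×micro: 4 ⇒ (c0=5, c1=4)
[Gauss-Seidel] macro 3: S0 reads c1=4 → after 1×micro: 5; S1 reads c0=5 → after 1×micro: 4 ⇒ (c0=5, c1=4)
[Gauss-Seidel] macro 4: S0 reads c1=4 → after 1×micro: 5; S1 reads c0=5 → after 1×micro: 4 ⇒ (c0=5, c1=4)
[Gauss-Seidel] macro 5: S0 reads c1=4 → after 1×micro: 5; S1 reads c0=5 → after 1×micro: 4 ⇒ (c0=5, c1=4)
[Gauss-Seidel] macro 6: S0 reads c1=4 → after 1×micro: 5; S1 reads c0=5 → after 1×micro: 4 ⇒ (c0=5, c1=4)
[Gauss-Seidel] macro 7: S0 reads c1=4 → after 1×micro: 5; S1 reads c0=5 → after 1×micro: 4 ⇒ (c0=5, c1=4)
[Gauss-Seidel] macro 8: S0 reads c1=4 → after 1×micro: 5; S1 reads c0=5 → after 1×micro: 4 ⇒ (c0=5, c1=4)

first divergence at macro-step: 1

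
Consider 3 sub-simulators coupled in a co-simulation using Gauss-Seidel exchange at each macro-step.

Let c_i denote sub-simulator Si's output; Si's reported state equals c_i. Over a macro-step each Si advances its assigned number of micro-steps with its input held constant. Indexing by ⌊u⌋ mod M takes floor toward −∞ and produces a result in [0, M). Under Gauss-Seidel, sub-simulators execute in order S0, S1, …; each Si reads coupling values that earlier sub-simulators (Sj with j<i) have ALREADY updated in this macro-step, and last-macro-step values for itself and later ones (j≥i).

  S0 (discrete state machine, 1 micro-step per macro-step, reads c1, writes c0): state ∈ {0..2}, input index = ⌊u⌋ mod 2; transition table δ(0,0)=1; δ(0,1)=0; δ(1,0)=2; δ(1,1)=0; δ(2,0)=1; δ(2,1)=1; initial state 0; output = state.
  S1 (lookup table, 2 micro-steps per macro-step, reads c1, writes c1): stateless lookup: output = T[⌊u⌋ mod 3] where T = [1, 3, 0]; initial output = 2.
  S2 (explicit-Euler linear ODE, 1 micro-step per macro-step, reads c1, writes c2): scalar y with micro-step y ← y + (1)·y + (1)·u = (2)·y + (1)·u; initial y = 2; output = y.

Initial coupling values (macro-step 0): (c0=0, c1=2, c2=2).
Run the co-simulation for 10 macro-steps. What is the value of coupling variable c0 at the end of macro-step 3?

macro 1: S0 reads c1=2 → after 1×micro: 1; S1 reads c1=2 → after 2×micro: 0; S2 reads c1=0 → after 1×micro: 4 ⇒ (c0=1, c1=0, c2=4)
macro 2: S0 reads c1=0 → after 1×micro: 2; S1 reads c1=0 → after 2×micro: 1; S2 reads c1=1 → after 1×micro: 9 ⇒ (c0=2, c1=1, c2=9)
macro 3: S0 reads c1=1 → after 1×micro: 1; S1 reads c1=1 → after 2×micro: 3; S2 reads c1=3 → after 1×micro: 21 ⇒ (c0=1, c1=3, c2=21)
macro 4: S0 reads c1=3 → after 1×micro: 0; S1 reads c1=3 → after 2×micro: 1; S2 reads c1=1 → after 1×micro: 43 ⇒ (c0=0, c1=1, c2=43)
macro 5: S0 reads c1=1 → after 1×micro: 0; S1 reads c1=1 → after 2×micro: 3; S2 reads c1=3 → after 1×micro: 89 ⇒ (c0=0, c1=3, c2=89)
macro 6: S0 reads c1=3 → after 1×micro: 0; S1 reads c1=3 → after 2×micro: 1; S2 reads c1=1 → after 1×micro: 179 ⇒ (c0=0, c1=1, c2=179)
macro 7: S0 reads c1=1 → after 1×micro: 0; S1 reads c1=1 → after 2×micro: 3; S2 reads c1=3 → after 1×micro: 361 ⇒ (c0=0, c1=3, c2=361)
macro 8: S0 reads c1=3 → after 1×micro: 0; S1 reads c1=3 → after 2×micro: 1; S2 reads c1=1 → after 1×micro: 723 ⇒ (c0=0, c1=1, c2=723)
macro 9: S0 reads c1=1 → after 1×micro: 0; S1 reads c1=1 → after 2×micro: 3; S2 reads c1=3 → after 1×micro: 1449 ⇒ (c0=0, c1=3, c2=1449)
macro 10: S0 reads c1=3 → after 1×micro: 0; S1 reads c1=3 → after 2×micro: 1; S2 reads c1=1 → after 1×micro: 2899 ⇒ (c0=0, c1=1, c2=2899)

c0 at macro-step 3 = 1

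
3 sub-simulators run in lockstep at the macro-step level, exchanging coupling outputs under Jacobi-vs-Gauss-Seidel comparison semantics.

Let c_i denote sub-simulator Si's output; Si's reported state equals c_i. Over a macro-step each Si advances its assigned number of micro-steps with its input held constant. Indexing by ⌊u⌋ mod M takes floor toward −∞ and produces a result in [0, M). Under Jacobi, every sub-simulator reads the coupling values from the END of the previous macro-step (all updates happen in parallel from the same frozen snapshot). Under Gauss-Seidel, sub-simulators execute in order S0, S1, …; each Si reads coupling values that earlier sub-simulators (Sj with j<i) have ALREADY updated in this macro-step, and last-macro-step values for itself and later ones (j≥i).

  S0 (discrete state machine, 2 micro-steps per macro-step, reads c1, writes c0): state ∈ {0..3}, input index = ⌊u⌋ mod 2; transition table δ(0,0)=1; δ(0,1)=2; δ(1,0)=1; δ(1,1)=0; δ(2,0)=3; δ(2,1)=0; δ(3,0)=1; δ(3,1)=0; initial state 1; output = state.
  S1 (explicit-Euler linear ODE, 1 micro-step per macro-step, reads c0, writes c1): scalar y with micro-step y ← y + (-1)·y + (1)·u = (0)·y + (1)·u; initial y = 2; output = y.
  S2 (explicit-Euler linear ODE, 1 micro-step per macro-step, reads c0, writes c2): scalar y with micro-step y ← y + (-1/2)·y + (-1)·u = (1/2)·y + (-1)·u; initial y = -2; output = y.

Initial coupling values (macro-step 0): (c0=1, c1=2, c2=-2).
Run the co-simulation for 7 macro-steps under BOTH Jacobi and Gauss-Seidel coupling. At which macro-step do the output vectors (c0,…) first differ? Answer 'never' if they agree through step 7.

[Jacobi] macro 1: S0 reads c1=2 → after 2×micro: 1; S1 reads c0=1 → after 1×micro: 1; S2 reads c0=1 → after 1×micro: -2 ⇒ (c0=1, c1=1, c2=-2)
[Jacobi] macro 2: S0 reads c1=1 → after 2×micro: 2; S1 reads c0=1 → after 1×micro: 1; S2 reads c0=1 → after 1×micro: -2 ⇒ (c0=2, c1=1, c2=-2)
[Jacobi] macro 3: S0 reads c1=1 → after 2×micro: 2; S1 reads c0=2 → after 1×micro: 2; S2 reads c0=2 → after 1×micro: -3 ⇒ (c0=2, c1=2, c2=-3)
[Jacobi] macro 4: S0 reads c1=2 → after 2×micro: 1; S1 reads c0=2 → after 1×micro: 2; S2 reads c0=2 → after 1×micro: -7/2 ⇒ (c0=1, c1=2, c2=-7/2)
[Jacobi] macro 5: S0 reads c1=2 → after 2×micro: 1; S1 reads c0=1 → after 1×micro: 1; S2 reads c0=1 → after 1×micro: -11/4 ⇒ (c0=1, c1=1, c2=-11/4)
[Jacobi] macro 6: S0 reads c1=1 → after 2×micro: 2; S1 reads c0=1 → after 1×micro: 1; S2 reads c0=1 → after 1×micro: -19/8 ⇒ (c0=2, c1=1, c2=-19/8)
[Jacobi] macro 7: S0 reads c1=1 → after 2×micro: 2; S1 reads c0=2 → after 1×micro: 2; S2 reads c0=2 → after 1×micro: -51/16 ⇒ (c0=2, c1=2, c2=-51/16)
[Gauss-Seidel] macro 1: S0 reads c1=2 → after 2×micro: 1; S1 reads c0=1 → after 1×micro: 1; S2 reads c0=1 → after 1×micro: -2 ⇒ (c0=1, c1=1, c2=-2)
[Gauss-Seidel] macro 2: S0 reads c1=1 → after 2×micro: 2; S1 reads c0=2 → after 1×micro: 2; S2 reads c0=2 → after 1×micro: -3 ⇒ (c0=2, c1=2, c2=-3)
[Gauss-Seidel] macro 3: S0 reads c1=2 → after 2×micro: 1; S1 reads c0=1 → after 1×micro: 1; S2 reads c0=1 → after 1×micro: -5/2 ⇒ (c0=1, c1=1, c2=-5/2)
[Gauss-Seidel] macro 4: S0 reads c1=1 → after 2×micro: 2; S1 reads c0=2 → after 1×micro: 2; S2 reads c0=2 → after 1×micro: -13/4 ⇒ (c0=2, c1=2, c2=-13/4)
[Gauss-Seidel] macro 5: S0 reads c1=2 → after 2×micro: 1; S1 reads c0=1 → after 1×micro: 1; S2 reads c0=1 → after 1×micro: -21/8 ⇒ (c0=1, c1=1, c2=-21/8)
[Gauss-Seidel] macro 6: S0 reads c1=1 → after 2×micro: 2; S1 reads c0=2 → after 1×micro: 2; S2 reads c0=2 → after 1×micro: -53/16 ⇒ (c0=2, c1=2, c2=-53/16)
[Gauss-Seidel] macro 7: S0 reads c1=2 → after 2×micro: 1; S1 reads c0=1 → after 1×micro: 1; S2 reads c0=1 → after 1×micro: -85/32 ⇒ (c0=1, c1=1, c2=-85/32)

first divergence at macro-step: 2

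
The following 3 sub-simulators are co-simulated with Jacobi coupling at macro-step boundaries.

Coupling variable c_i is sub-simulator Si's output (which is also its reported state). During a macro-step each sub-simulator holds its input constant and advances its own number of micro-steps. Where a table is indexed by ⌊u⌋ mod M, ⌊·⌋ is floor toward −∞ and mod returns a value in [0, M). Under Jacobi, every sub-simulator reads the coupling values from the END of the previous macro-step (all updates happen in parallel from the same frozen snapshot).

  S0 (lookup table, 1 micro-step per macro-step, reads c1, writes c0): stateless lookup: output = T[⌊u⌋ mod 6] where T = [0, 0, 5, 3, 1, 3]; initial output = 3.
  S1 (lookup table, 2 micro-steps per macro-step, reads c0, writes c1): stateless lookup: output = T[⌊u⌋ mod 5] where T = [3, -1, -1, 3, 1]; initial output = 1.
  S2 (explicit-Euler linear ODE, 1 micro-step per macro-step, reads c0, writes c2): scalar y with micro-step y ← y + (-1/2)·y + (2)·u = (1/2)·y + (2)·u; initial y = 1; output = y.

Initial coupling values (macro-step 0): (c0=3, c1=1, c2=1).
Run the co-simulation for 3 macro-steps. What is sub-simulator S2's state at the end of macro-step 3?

macro 1: S0 reads c1=1 → after 1×micro: 0; S1 reads c0=3 → after 2×micro: 3; S2 reads c0=3 → after 1×micro: 13/2 ⇒ (c0=0, c1=3, c2=13/2)
macro 2: S0 reads c1=3 → after 1×micro: 3; S1 reads c0=0 → after 2×micro: 3; S2 reads c0=0 → after 1×micro: 13/4 ⇒ (c0=3, c1=3, c2=13/4)
macro 3: S0 reads c1=3 → after 1×micro: 3; S1 reads c0=3 → after 2×micro: 3; S2 reads c0=3 → after 1×micro: 61/8 ⇒ (c0=3, c1=3, c2=61/8)

S2 state at macro-step 3 = 61/8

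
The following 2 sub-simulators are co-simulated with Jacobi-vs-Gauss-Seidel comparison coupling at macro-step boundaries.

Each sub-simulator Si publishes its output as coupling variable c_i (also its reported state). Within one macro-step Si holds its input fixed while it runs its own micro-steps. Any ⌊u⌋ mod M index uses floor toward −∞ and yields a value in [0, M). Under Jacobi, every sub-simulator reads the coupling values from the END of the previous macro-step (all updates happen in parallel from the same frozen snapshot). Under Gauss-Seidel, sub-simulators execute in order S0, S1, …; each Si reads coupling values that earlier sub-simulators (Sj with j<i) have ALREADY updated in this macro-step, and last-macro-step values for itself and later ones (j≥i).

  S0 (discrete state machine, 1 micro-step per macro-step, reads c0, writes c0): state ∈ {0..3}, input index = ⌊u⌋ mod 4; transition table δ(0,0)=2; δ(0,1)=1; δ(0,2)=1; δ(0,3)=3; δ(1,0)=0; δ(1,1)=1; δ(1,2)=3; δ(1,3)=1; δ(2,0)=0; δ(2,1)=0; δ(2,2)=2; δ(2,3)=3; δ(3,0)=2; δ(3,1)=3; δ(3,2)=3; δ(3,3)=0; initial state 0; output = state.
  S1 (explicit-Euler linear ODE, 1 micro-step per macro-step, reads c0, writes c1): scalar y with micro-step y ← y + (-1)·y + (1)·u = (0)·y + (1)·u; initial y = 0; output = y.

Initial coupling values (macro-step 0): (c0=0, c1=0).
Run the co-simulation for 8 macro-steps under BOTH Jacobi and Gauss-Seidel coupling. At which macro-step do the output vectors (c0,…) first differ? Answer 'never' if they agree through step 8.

[Jacobi] macro 1: S0 reads c0=0 → after 1×micro: 2; S1 reads c0=0 → after 1×micro: 0 ⇒ (c0=2, c1=0)
[Jacobi] macro 2: S0 reads c0=2 → after 1×micro: 2; S1 reads c0=2 → after 1×micro: 2 ⇒ (c0=2, c1=2)
[Jacobi] macro 3: S0 reads c0=2 → after 1×micro: 2; S1 reads c0=2 → after 1×micro: 2 ⇒ (c0=2, c1=2)
[Jacobi] macro 4: S0 reads c0=2 → after 1×micro: 2; S1 reads c0=2 → after 1×micro: 2 ⇒ (c0=2, c1=2)
[Jacobi] macro 5: S0 reads c0=2 → after 1×micro: 2; S1 reads c0=2 → after 1×micro: 2 ⇒ (c0=2, c1=2)
[Jacobi] macro 6: S0 reads c0=2 → after 1×micro: 2; S1 reads c0=2 → after 1×micro: 2 ⇒ (c0=2, c1=2)
[Jacobi] macro 7: S0 reads c0=2 → after 1×micro: 2; S1 reads c0=2 → after 1×micro: 2 ⇒ (c0=2, c1=2)
[Jacobi] macro 8: S0 reads c0=2 → after 1×micro: 2; S1 reads c0=2 → after 1×micro: 2 ⇒ (c0=2, c1=2)
[Gauss-Seidel] macro 1: S0 reads c0=0 → after 1×micro: 2; S1 reads c0=2 → after 1×micro: 2 ⇒ (c0=2, c1=2)
[Gauss-Seidel] macro 2: S0 reads c0=2 → after 1×micro: 2; S1 reads c0=2 → after 1×micro: 2 ⇒ (c0=2, c1=2)
[Gauss-Seidel] macro 3: S0 reads c0=2 → after 1×micro: 2; S1 reads c0=2 → after 1×micro: 2 ⇒ (c0=2, c1=2)
[Gauss-Seidel] macro 4: S0 reads c0=2 → after 1×micro: 2; S1 reads c0=2 → after 1×micro: 2 ⇒ (c0=2, c1=2)
[Gauss-Seidel] macro 5: S0 reads c0=2 → after 1×micro: 2; S1 reads c0=2 → after 1×micro: 2 ⇒ (c0=2, c1=2)
[Gauss-Seidel] macro 6: S0 reads c0=2 → after 1×micro: 2; S1 reads c0=2 → after 1×micro: 2 ⇒ (c0=2, c1=2)
[Gauss-Seidel] macro 7: S0 reads c0=2 → after 1×micro: 2; S1 reads c0=2 → after 1×micro: 2 ⇒ (c0=2, c1=2)
[Gauss-Seidel] macro 8: S0 reads c0=2 → after 1×micro: 2; S1 reads c0=2 → after 1×micro: 2 ⇒ (c0=2, c1=2)

first divergence at macro-step: 1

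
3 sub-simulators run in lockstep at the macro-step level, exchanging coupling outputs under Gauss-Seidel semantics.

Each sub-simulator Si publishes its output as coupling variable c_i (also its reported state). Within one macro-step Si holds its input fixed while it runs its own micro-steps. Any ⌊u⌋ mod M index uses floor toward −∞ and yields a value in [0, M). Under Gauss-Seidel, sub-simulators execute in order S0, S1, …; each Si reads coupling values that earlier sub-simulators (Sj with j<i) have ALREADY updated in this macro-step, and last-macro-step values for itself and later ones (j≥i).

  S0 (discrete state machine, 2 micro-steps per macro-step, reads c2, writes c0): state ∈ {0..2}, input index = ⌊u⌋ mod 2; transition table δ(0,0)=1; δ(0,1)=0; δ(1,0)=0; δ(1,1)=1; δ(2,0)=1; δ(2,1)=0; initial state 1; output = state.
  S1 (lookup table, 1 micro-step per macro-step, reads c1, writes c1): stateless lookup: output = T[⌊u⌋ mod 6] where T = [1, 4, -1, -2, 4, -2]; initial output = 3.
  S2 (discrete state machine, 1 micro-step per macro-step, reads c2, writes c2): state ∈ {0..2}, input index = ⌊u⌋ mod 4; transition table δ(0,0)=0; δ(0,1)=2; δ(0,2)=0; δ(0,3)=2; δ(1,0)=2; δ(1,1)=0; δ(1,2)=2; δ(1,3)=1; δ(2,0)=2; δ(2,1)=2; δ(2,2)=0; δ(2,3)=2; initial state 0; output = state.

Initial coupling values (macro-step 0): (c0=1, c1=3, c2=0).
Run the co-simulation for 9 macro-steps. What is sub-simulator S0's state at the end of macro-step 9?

macro 1: S0 reads c2=0 → after 2×micro: 1; S1 reads c1=3 → after 1×micro: -2; S2 reads c2=0 → after 1×micro: 0 ⇒ (c0=1, c1=-2, c2=0)
macro 2: S0 reads c2=0 → after 2×micro: 1; S1 reads c1=-2 → after 1×micro: 4; S2 reads c2=0 → after 1×micro: 0 ⇒ (c0=1, c1=4, c2=0)
macro 3: S0 reads c2=0 → after 2×micro: 1; S1 reads c1=4 → after 1×micro: 4; S2 reads c2=0 → after 1×micro: 0 ⇒ (c0=1, c1=4, c2=0)
macro 4: S0 reads c2=0 → after 2×micro: 1; S1 reads c1=4 → after 1×micro: 4; S2 reads c2=0 → after 1×micro: 0 ⇒ (c0=1, c1=4, c2=0)
macro 5: S0 reads c2=0 → after 2×micro: 1; S1 reads c1=4 → after 1×micro: 4; S2 reads c2=0 → after 1×micro: 0 ⇒ (c0=1, c1=4, c2=0)
macro 6: S0 reads c2=0 → after 2×micro: 1; S1 reads c1=4 → after 1×micro: 4; S2 reads c2=0 → after 1×micro: 0 ⇒ (c0=1, c1=4, c2=0)
macro 7: S0 reads c2=0 → after 2×micro: 1; S1 reads c1=4 → after 1×micro: 4; S2 reads c2=0 → after 1×micro: 0 ⇒ (c0=1, c1=4, c2=0)
macro 8: S0 reads c2=0 → after 2×micro: 1; S1 reads c1=4 → after 1×micro: 4; S2 reads c2=0 → after 1×micro: 0 ⇒ (c0=1, c1=4, c2=0)
macro 9: S0 reads c2=0 → after 2×micro: 1; S1 reads c1=4 → after 1×micro: 4; S2 reads c2=0 → after 1×micro: 0 ⇒ (c0=1, c1=4, c2=0)

S0 state at macro-step 9 = 1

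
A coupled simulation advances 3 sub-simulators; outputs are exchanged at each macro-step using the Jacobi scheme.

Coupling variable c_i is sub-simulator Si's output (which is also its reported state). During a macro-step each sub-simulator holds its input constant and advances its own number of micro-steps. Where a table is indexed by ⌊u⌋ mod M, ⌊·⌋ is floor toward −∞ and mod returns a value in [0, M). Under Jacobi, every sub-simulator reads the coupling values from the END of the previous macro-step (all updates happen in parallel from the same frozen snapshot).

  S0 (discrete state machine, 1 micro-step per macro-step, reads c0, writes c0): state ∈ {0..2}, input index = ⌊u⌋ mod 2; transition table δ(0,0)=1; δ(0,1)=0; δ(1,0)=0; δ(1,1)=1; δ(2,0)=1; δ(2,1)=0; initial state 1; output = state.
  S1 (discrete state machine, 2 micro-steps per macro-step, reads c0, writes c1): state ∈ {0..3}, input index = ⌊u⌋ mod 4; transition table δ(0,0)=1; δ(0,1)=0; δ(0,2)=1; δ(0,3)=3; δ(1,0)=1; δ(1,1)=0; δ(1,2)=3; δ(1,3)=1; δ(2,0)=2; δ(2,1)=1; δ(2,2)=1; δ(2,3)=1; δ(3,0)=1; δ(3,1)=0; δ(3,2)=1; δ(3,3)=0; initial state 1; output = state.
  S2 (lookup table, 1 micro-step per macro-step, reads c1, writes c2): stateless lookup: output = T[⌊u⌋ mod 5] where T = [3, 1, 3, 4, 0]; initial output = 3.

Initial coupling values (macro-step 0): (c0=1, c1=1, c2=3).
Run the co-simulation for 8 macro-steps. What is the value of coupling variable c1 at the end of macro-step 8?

macro 1: S0 reads c0=1 → after 1×micro: 1; S1 reads c0=1 → after 2×micro: 0; S2 reads c1=1 → after 1×micro: 1 ⇒ (c0=1, c1=0, c2=1)
macro 2: S0 reads c0=1 → after 1×micro: 1; S1 reads c0=1 → after 2×micro: 0; S2 reads c1=0 → after 1×micro: 3 ⇒ (c0=1, c1=0, c2=3)
macro 3: S0 reads c0=1 → after 1×micro: 1; S1 reads c0=1 → after 2×micro: 0; S2 reads c1=0 → after 1×micro: 3 ⇒ (c0=1, c1=0, c2=3)
macro 4: S0 reads c0=1 → after 1×micro: 1; S1 reads c0=1 → after 2×micro: 0; S2 reads c1=0 → after 1×micro: 3 ⇒ (c0=1, c1=0, c2=3)
macro 5: S0 reads c0=1 → after 1×micro: 1; S1 reads c0=1 → after 2×micro: 0; S2 reads c1=0 → after 1×micro: 3 ⇒ (c0=1, c1=0, c2=3)
macro 6: S0 reads c0=1 → after 1×micro: 1; S1 reads c0=1 → after 2×micro: 0; S2 reads c1=0 → after 1×micro: 3 ⇒ (c0=1, c1=0, c2=3)
macro 7: S0 reads c0=1 → after 1×micro: 1; S1 reads c0=1 → after 2×micro: 0; S2 reads c1=0 → after 1×micro: 3 ⇒ (c0=1, c1=0, c2=3)
macro 8: S0 reads c0=1 → after 1×micro: 1; S1 reads c0=1 → after 2×micro: 0; S2 reads c1=0 → after 1×micro: 3 ⇒ (c0=1, c1=0, c2=3)

c1 at macro-step 8 = 0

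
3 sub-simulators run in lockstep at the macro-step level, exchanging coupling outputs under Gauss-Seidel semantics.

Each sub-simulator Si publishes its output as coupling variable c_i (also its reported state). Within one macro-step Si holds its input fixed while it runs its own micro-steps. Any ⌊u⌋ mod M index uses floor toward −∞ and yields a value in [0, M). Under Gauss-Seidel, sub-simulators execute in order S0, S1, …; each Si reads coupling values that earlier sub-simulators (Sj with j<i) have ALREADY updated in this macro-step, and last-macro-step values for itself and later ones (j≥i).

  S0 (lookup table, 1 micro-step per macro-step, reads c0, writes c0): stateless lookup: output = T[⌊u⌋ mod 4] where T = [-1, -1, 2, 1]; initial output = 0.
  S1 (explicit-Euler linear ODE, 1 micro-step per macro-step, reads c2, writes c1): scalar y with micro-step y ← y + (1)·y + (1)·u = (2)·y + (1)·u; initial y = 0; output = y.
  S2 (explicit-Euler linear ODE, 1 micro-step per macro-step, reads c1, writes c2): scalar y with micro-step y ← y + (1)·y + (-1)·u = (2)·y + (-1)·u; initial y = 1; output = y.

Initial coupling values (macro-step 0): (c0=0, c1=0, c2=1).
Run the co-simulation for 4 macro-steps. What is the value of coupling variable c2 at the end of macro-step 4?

macro 1: S0 reads c0=0 → after 1×micro: -1; S1 reads c2=1 → after 1×micro: 1; S2 reads c1=1 → after 1×micro: 1 ⇒ (c0=-1, c1=1, c2=1)
macro 2: S0 reads c0=-1 → after 1×micro: 1; S1 reads c2=1 → after 1×micro: 3; S2 reads c1=3 → after 1×micro: -1 ⇒ (c0=1, c1=3, c2=-1)
macro 3: S0 reads c0=1 → after 1×micro: -1; S1 reads c2=-1 → after 1×micro: 5; S2 reads c1=5 → after 1×micro: -7 ⇒ (c0=-1, c1=5, c2=-7)
macro 4: S0 reads c0=-1 → after 1×micro: 1; S1 reads c2=-7 → after 1×micro: 3; S2 reads c1=3 → after 1×micro: -17 ⇒ (c0=1, c1=3, c2=-17)

c2 at macro-step 4 = -17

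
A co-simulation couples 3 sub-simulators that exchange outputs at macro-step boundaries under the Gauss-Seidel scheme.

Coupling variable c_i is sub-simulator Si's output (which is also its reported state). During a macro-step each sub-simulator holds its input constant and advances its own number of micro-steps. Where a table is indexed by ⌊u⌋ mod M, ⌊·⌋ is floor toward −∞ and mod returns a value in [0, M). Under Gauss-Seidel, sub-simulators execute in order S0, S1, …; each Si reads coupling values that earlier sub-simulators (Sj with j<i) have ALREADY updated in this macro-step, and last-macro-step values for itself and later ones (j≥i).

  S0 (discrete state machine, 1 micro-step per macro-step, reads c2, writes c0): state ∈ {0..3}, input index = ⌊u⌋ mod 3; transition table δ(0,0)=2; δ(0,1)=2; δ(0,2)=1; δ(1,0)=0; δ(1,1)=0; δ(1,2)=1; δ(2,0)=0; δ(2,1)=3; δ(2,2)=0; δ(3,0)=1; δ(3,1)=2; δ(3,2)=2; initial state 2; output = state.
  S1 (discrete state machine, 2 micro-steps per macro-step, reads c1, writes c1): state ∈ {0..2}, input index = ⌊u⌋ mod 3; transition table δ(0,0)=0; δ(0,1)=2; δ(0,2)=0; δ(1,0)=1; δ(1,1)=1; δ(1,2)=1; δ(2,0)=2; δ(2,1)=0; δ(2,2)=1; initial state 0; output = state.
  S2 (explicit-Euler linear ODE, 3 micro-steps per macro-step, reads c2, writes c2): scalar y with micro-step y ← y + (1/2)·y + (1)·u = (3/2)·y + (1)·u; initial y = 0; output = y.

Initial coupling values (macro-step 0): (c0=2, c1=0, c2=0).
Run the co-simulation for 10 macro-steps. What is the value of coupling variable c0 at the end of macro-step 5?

macro 1: S0 reads c2=0 → after 1×micro: 0; S1 reads c1=0 → after 2×micro: 0; S2 reads c2=0 → after 3×micro: 0 ⇒ (c0=0, c1=0, c2=0)
macro 2: S0 reads c2=0 → after 1×micro: 2; S1 reads c1=0 → after 2×micro: 0; S2 reads c2=0 → after 3×micro: 0 ⇒ (c0=2, c1=0, c2=0)
macro 3: S0 reads c2=0 → after 1×micro: 0; S1 reads c1=0 → after 2×micro: 0; S2 reads c2=0 → after 3×micro: 0 ⇒ (c0=0, c1=0, c2=0)
macro 4: S0 reads c2=0 → after 1×micro: 2; S1 reads c1=0 → after 2×micro: 0; S2 reads c2=0 → after 3×micro: 0 ⇒ (c0=2, c1=0, c2=0)
macro 5: S0 reads c2=0 → after 1×micro: 0; S1 reads c1=0 → after 2×micro: 0; S2 reads c2=0 → after 3×micro: 0 ⇒ (c0=0, c1=0, c2=0)
macro 6: S0 reads c2=0 → after 1×micro: 2; S1 reads c1=0 → after 2×micro: 0; S2 reads c2=0 → after 3×micro: 0 ⇒ (c0=2, c1=0, c2=0)
macro 7: S0 reads c2=0 → after 1×micro: 0; S1 reads c1=0 → after 2×micro: 0; S2 reads c2=0 → after 3×micro: 0 ⇒ (c0=0, c1=0, c2=0)
macro 8: S0 reads c2=0 → after 1×micro: 2; S1 reads c1=0 → after 2×micro: 0; S2 reads c2=0 → after 3×micro: 0 ⇒ (c0=2, c1=0, c2=0)
macro 9: S0 reads c2=0 → after 1×micro: 0; S1 reads c1=0 → after 2×micro: 0; S2 reads c2=0 → after 3×micro: 0 ⇒ (c0=0, c1=0, c2=0)
macro 10: S0 reads c2=0 → after 1×micro: 2; S1 reads c1=0 → after 2×micro: 0; S2 reads c2=0 → after 3×micro: 0 ⇒ (c0=2, c1=0, c2=0)

c0 at macro-step 5 = 0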